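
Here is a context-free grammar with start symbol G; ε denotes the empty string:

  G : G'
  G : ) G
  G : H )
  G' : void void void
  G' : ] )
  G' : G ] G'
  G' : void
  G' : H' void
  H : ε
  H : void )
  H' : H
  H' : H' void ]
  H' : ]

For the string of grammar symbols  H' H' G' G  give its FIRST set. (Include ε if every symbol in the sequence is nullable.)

Add FIRST(H')\{ε} = { ], void }; H' is nullable, continue.
Add FIRST(H')\{ε} = { ], void }; H' is nullable, continue.
Add FIRST(G') = { ), ], void }; G' is not nullable, stop.

{ ), ], void }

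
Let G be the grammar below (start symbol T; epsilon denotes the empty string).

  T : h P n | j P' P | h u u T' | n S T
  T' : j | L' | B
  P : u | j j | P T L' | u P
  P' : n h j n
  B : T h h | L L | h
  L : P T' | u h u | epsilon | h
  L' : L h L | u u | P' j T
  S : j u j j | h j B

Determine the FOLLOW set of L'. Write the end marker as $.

{ $, h, j, n, u }

In T' : L': L' is at the end, add FOLLOW(T') = { $, h, j, n, u }.
In P : P T L': L' is at the end, add FOLLOW(P) = { $, h, j, n, u }.
Union: FOLLOW(L') = { $, h, j, n, u }.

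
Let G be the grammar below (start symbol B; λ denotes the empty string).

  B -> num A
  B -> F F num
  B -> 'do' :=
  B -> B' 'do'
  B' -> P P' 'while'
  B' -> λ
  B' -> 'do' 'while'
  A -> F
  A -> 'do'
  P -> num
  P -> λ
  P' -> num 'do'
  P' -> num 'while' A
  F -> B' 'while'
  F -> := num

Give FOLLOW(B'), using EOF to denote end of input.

{ 'do', 'while' }

In B -> B' 'do': add FIRST('do') = { 'do' }.
In F -> B' 'while': add FIRST('while') = { 'while' }.
Union: FOLLOW(B') = { 'do', 'while' }.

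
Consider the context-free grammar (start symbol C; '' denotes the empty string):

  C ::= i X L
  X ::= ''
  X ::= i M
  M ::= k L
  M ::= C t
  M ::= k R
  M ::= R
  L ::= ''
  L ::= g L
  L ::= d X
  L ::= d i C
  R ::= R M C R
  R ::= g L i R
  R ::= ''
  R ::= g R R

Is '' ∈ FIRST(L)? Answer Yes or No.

L has an ''-production, so L ⇒ ''.

Yes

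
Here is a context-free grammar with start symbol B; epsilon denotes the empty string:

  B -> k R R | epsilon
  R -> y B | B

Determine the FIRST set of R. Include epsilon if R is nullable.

{ k, y, epsilon }

R -> y B contributes {y}.
From R -> B: add FIRST(B) = { k, epsilon } (including epsilon since B is nullable).
Union: FIRST(R) = { k, y, epsilon }.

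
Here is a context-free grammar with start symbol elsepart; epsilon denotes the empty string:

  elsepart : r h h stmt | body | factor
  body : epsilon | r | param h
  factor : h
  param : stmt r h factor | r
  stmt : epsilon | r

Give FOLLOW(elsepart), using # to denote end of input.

elsepart is the start symbol, so # ∈ FOLLOW(elsepart).
Union: FOLLOW(elsepart) = { # }.

{ # }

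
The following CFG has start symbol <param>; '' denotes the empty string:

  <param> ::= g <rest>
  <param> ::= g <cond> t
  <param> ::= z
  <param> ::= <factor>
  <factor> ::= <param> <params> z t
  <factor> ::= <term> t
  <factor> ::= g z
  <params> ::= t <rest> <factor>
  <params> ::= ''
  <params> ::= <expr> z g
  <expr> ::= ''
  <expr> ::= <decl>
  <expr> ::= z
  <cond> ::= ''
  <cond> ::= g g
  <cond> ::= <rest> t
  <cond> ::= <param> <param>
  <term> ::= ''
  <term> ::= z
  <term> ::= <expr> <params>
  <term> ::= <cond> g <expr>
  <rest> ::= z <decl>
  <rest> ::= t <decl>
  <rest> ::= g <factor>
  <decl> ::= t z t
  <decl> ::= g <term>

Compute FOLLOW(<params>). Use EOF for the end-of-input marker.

In <factor> ::= <param> <params> z t: add FIRST(z t) = { z }.
In <term> ::= <expr> <params>: <params> is at the end, add FOLLOW(<term>) = { EOF, g, t, z }.
Union: FOLLOW(<params>) = { EOF, g, t, z }.

{ EOF, g, t, z }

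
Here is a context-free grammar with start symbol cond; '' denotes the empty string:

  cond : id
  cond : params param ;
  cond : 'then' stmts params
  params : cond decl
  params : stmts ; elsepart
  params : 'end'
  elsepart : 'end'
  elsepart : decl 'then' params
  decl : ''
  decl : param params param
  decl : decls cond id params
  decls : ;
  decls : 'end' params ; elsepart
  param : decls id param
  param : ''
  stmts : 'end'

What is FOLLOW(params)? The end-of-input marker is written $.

{ $, 'end', 'then', ;, id }

In cond : params param ;: add FIRST(param ;) = { 'end', ; }.
In cond : 'then' stmts params: params is at the end, add FOLLOW(cond) = { $, 'end', 'then', ;, id }.
In elsepart : decl 'then' params: params is at the end, add FOLLOW(elsepart) = { $, 'end', 'then', ;, id }.
In decl : param params param: add FIRST(param)\{''} = { 'end', ; }.
  Since param is nullable, also add FOLLOW(decl) = { $, 'end', 'then', ;, id }.
In decl : decls cond id params: params is at the end, add FOLLOW(decl) = { $, 'end', 'then', ;, id }.
In decls : 'end' params ; elsepart: add FIRST(; elsepart) = { ; }.
Union: FOLLOW(params) = { $, 'end', 'then', ;, id }.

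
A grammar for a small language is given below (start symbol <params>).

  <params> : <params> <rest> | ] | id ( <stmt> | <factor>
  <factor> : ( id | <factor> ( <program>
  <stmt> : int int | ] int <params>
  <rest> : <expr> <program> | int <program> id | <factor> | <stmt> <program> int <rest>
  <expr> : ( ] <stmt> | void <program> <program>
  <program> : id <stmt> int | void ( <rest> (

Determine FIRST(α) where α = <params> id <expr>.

Add FIRST(<params>) = { (, ], id }; <params> is not nullable, stop.

{ (, ], id }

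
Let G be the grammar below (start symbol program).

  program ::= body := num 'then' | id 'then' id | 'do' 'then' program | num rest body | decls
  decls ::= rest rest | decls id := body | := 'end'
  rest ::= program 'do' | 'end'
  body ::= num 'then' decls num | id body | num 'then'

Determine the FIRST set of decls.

From decls ::= rest rest: add FIRST(rest) = { 'do', 'end', :=, id, num }.
From decls ::= decls id := body: add FIRST(decls) = { 'do', 'end', :=, id, num }.
decls ::= := 'end' contributes {:=}.
Union: FIRST(decls) = { 'do', 'end', :=, id, num }.

{ 'do', 'end', :=, id, num }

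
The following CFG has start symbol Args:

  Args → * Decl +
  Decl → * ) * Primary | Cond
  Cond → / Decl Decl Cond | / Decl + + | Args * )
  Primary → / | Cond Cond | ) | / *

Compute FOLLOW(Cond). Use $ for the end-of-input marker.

{ *, +, / }

In Decl → Cond: Cond is at the end, add FOLLOW(Decl) = { *, +, / }.
In Cond → / Decl Decl Cond: Cond is at the end, add FOLLOW(Cond) = { *, +, / }.
In Primary → Cond Cond: add FIRST(Cond) = { *, / }.
In Primary → Cond Cond: Cond is at the end, add FOLLOW(Primary) = { *, +, / }.
Union: FOLLOW(Cond) = { *, +, / }.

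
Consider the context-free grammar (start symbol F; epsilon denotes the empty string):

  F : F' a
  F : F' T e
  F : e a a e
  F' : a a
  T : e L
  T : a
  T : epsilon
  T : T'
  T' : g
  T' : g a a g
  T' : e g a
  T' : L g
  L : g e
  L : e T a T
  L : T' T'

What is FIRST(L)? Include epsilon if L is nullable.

L : g e contributes {g}.
L : e T a T contributes {e}.
From L : T' T': add FIRST(T') = { e, g }.
Union: FIRST(L) = { e, g }.

{ e, g }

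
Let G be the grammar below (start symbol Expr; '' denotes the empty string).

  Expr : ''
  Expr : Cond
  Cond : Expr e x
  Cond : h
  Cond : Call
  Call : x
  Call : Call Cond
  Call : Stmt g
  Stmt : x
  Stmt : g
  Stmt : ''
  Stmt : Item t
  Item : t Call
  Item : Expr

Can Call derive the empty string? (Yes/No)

No

Nullable nonterminals: Expr, Item, Stmt.
No production of Call has an RHS whose symbols are all nullable, so Call is not nullable.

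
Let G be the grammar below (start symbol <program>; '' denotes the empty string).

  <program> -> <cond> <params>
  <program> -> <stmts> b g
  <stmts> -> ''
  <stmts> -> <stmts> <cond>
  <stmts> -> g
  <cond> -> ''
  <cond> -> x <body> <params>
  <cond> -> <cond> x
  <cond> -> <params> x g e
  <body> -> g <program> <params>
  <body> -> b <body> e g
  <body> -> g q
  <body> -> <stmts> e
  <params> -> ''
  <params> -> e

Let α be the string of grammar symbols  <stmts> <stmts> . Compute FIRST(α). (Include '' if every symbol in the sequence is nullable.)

Add FIRST(<stmts>)\{''} = { e, g, x }; <stmts> is nullable, continue.
Add FIRST(<stmts>)\{''} = { e, g, x }; <stmts> is nullable, continue.
Every symbol is nullable, so include ''.

{ e, g, x, '' }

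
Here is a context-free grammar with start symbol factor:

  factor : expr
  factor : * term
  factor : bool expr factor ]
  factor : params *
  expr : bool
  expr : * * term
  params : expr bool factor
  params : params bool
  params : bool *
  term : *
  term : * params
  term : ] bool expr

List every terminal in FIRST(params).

{ *, bool }

From params : expr bool factor: add FIRST(expr) = { *, bool }.
From params : params bool: add FIRST(params) = { *, bool }.
params : bool * contributes {bool}.
Union: FIRST(params) = { *, bool }.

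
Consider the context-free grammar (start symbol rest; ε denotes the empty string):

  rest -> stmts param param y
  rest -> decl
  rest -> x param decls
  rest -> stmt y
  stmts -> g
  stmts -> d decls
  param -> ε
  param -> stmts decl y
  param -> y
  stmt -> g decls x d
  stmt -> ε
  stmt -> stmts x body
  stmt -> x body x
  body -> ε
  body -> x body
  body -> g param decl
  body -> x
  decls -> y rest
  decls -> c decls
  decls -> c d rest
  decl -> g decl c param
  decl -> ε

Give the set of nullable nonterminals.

{ body, decl, param, rest, stmt }

Directly nullable (have an ε-production): param, stmt, body, decl.
rest -> decl with every symbol nullable, so rest is nullable.
No other nonterminal has a production whose RHS symbols are all nullable.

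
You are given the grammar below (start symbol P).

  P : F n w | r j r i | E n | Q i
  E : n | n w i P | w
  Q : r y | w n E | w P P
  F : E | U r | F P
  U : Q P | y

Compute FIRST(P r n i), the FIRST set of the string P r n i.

Add FIRST(P) = { n, r, w, y }; P is not nullable, stop.

{ n, r, w, y }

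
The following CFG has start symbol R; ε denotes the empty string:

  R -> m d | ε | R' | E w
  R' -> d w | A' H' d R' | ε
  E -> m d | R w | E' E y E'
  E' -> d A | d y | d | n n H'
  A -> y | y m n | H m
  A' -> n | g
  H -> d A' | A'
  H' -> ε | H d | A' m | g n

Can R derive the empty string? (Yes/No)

R has an ε-production, so R ⇒ ε.

Yes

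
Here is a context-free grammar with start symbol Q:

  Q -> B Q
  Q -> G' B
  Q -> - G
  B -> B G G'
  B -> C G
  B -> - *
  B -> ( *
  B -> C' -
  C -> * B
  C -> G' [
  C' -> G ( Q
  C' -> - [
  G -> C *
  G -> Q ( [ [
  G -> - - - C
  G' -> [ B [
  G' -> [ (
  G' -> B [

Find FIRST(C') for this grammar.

{ (, *, -, [ }

From C' -> G ( Q: add FIRST(G) = { (, *, -, [ }.
C' -> - [ contributes {-}.
Union: FIRST(C') = { (, *, -, [ }.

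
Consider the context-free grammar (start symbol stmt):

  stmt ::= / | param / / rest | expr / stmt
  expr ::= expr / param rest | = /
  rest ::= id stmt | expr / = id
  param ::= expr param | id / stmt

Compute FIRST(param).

{ =, id }

From param ::= expr param: add FIRST(expr) = { = }.
param ::= id / stmt contributes {id}.
Union: FIRST(param) = { =, id }.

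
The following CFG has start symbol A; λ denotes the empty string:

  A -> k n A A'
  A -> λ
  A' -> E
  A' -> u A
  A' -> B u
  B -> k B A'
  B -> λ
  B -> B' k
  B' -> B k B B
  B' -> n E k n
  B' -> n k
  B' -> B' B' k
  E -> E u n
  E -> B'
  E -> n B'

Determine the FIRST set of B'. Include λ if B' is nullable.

{ k, n }

From B' -> B k B B: B nullable, take FIRST(B) ∪ {k} = { k, n }.
B' -> n E k n contributes {n}.
B' -> n k contributes {n}.
From B' -> B' B' k: add FIRST(B') = { k, n }.
Union: FIRST(B') = { k, n }.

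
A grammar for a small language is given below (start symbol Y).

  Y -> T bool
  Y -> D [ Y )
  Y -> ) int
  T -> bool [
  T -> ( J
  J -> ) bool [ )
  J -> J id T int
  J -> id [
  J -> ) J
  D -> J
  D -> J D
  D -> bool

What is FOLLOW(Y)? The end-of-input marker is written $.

Y is the start symbol, so $ ∈ FOLLOW(Y).
In Y -> D [ Y ): add FIRST()) = { ) }.
Union: FOLLOW(Y) = { $, ) }.

{ $, ) }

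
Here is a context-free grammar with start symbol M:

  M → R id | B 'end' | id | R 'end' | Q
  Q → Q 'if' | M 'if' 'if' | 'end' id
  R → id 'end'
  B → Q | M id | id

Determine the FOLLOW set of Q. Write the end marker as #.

In M → Q: Q is at the end, add FOLLOW(M) = { #, 'if', id }.
In Q → Q 'if': add FIRST('if') = { 'if' }.
In B → Q: Q is at the end, add FOLLOW(B) = { 'end' }.
Union: FOLLOW(Q) = { #, 'end', 'if', id }.

{ #, 'end', 'if', id }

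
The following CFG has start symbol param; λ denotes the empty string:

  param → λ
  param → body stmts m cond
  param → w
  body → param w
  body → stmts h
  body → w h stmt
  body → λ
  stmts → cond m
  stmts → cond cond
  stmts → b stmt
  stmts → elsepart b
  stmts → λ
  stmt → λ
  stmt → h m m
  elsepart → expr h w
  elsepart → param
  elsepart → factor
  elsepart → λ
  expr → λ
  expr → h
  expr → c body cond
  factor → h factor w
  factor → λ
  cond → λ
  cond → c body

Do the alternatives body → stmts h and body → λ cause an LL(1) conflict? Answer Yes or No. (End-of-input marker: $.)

FIRST(stmts h) = { b, c, h, m, w } and FIRST(λ) = { λ }.
The second alternative is nullable and FOLLOW(body) = { $, b, c, h, m, w } shares b with FIRST of the first — conflict.

Yes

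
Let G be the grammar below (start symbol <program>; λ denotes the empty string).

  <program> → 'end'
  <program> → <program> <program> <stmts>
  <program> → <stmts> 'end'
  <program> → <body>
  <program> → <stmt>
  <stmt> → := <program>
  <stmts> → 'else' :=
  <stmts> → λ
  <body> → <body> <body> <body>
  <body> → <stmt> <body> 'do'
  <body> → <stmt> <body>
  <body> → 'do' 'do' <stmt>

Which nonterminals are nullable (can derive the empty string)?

Directly nullable (have an λ-production): <stmts>.
No other nonterminal has a production whose RHS symbols are all nullable.

{ <stmts> }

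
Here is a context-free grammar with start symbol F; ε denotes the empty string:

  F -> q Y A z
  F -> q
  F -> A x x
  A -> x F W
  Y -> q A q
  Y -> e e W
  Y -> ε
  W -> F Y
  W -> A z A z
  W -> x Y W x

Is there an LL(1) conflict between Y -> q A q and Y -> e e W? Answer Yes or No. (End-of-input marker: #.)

No

FIRST(q A q) = { q } and FIRST(e e W) = { e }.
The FIRST sets are disjoint and neither alternative is nullable — no conflict.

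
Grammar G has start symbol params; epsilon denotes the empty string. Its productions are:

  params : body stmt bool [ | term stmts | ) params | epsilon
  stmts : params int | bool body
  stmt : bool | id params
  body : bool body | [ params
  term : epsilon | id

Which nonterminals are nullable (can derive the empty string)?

{ params, term }

Directly nullable (have an epsilon-production): params, term.
No other nonterminal has a production whose RHS symbols are all nullable.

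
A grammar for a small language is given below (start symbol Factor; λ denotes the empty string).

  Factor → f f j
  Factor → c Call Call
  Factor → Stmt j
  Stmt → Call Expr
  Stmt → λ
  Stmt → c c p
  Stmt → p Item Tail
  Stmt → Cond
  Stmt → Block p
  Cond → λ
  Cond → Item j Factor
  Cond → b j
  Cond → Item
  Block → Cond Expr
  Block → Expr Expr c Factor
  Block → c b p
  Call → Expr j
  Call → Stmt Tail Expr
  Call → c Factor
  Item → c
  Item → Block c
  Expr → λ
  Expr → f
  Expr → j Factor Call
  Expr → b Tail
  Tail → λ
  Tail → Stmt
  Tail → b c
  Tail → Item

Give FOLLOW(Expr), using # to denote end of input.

{ #, b, c, f, j, p }

In Stmt → Call Expr: Expr is at the end, add FOLLOW(Stmt) = { #, b, c, f, j, p }.
In Block → Cond Expr: Expr is at the end, add FOLLOW(Block) = { c, p }.
In Block → Expr Expr c Factor: add FIRST(Expr c Factor) = { b, c, f, j }.
In Block → Expr Expr c Factor: add FIRST(c Factor) = { c }.
In Call → Expr j: add FIRST(j) = { j }.
In Call → Stmt Tail Expr: Expr is at the end, add FOLLOW(Call) = { #, b, c, f, j, p }.
Union: FOLLOW(Expr) = { #, b, c, f, j, p }.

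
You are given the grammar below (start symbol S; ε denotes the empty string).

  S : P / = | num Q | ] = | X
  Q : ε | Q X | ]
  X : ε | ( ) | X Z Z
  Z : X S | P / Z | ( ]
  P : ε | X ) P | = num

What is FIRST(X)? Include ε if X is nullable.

{ (, ), /, =, ], num, ε }

X : ε contributes ε.
X : ( ) contributes {(}.
From X : X Z Z: X, Z, Z nullable, take FIRST(X) ∪ FIRST(Z) ∪ FIRST(Z) = { (, ), /, =, ], num }; also ε since the whole RHS is nullable.
Union: FIRST(X) = { (, ), /, =, ], num, ε }.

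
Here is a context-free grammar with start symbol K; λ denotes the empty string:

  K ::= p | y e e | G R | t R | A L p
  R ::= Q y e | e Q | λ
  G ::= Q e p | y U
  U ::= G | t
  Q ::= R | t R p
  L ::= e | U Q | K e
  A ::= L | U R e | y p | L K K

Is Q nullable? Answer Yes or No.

Q ::= R and each of R is nullable, so Q ⇒* λ.

Yes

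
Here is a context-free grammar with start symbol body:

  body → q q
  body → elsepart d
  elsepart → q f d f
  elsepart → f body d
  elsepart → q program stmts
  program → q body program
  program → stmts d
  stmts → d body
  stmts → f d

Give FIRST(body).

{ f, q }

body → q q contributes {q}.
From body → elsepart d: add FIRST(elsepart) = { f, q }.
Union: FIRST(body) = { f, q }.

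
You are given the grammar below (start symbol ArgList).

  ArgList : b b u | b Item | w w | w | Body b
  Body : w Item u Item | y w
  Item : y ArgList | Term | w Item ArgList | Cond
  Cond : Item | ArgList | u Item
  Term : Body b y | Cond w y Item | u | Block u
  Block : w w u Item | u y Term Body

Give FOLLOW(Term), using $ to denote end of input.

In Item : Term: Term is at the end, add FOLLOW(Item) = { $, b, u, w, y }.
In Block : u y Term Body: add FIRST(Body) = { w, y }.
Union: FOLLOW(Term) = { $, b, u, w, y }.

{ $, b, u, w, y }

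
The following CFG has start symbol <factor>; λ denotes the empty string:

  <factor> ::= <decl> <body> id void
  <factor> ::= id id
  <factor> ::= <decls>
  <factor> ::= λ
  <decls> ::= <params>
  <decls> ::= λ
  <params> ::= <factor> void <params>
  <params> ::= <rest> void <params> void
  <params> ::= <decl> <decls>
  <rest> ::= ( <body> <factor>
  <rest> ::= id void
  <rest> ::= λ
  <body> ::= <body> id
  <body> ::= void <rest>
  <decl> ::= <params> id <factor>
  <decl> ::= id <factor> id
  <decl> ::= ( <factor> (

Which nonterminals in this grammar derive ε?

Directly nullable (have an λ-production): <factor>, <decls>, <rest>.
No other nonterminal has a production whose RHS symbols are all nullable.

{ <decls>, <factor>, <rest> }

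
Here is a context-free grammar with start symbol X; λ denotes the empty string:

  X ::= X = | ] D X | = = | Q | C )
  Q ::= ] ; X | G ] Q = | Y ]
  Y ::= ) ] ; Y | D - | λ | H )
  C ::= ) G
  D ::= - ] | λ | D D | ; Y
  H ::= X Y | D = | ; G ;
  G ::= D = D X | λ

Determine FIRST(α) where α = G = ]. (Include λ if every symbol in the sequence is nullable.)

{ -, ;, = }

Add FIRST(G)\{λ} = { -, ;, = }; G is nullable, continue.
= is a terminal; add {=} and stop.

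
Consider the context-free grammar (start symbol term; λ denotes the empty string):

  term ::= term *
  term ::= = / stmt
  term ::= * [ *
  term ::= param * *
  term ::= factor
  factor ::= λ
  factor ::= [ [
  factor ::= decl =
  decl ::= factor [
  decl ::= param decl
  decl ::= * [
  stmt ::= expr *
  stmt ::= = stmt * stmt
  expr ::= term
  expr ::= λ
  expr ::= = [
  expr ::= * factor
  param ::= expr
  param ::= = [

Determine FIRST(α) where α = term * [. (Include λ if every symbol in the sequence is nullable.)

Add FIRST(term)\{λ} = { *, =, [ }; term is nullable, continue.
* is a terminal; add {*} and stop.

{ *, =, [ }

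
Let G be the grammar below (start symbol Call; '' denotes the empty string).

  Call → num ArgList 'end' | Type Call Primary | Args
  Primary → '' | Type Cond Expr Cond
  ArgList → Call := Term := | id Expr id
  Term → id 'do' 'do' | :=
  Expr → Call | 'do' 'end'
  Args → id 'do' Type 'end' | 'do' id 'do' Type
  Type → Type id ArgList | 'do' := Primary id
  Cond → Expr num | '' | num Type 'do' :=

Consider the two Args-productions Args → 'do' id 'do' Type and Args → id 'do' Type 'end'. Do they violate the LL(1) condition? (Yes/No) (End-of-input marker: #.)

FIRST('do' id 'do' Type) = { 'do' } and FIRST(id 'do' Type 'end') = { id }.
The FIRST sets are disjoint and neither alternative is nullable — no conflict.

No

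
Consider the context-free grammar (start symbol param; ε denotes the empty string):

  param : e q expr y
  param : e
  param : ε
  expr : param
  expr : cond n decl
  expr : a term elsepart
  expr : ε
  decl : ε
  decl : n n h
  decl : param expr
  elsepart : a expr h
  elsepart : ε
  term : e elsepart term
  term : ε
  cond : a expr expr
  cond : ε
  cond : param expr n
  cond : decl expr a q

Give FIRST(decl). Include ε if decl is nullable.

decl : ε contributes ε.
decl : n n h contributes {n}.
From decl : param expr: param, expr nullable, take FIRST(param) ∪ FIRST(expr) = { a, e, n }; also ε since the whole RHS is nullable.
Union: FIRST(decl) = { a, e, n, ε }.

{ a, e, n, ε }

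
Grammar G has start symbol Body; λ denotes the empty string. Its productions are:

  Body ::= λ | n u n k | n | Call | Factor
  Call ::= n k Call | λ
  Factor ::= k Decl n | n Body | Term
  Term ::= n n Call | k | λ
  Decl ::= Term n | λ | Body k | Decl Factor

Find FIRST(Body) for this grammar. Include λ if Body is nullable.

{ k, n, λ }

Body ::= λ contributes λ.
Body ::= n u n k contributes {n}.
Body ::= n contributes {n}.
From Body ::= Call: add FIRST(Call) = { n, λ } (including λ since Call is nullable).
From Body ::= Factor: add FIRST(Factor) = { k, n, λ } (including λ since Factor is nullable).
Union: FIRST(Body) = { k, n, λ }.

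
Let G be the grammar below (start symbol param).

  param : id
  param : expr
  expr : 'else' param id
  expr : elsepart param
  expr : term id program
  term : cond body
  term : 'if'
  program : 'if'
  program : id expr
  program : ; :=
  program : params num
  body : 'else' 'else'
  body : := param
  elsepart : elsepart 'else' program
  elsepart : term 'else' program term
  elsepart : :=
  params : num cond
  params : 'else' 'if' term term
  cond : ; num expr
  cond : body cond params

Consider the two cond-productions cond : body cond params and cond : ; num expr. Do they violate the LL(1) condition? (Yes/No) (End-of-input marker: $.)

No

FIRST(body cond params) = { 'else', := } and FIRST(; num expr) = { ; }.
The FIRST sets are disjoint and neither alternative is nullable — no conflict.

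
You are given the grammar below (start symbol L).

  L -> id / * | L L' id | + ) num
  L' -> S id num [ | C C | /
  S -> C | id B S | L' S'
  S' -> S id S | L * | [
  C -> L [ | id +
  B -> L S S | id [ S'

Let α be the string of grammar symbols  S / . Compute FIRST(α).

Add FIRST(S) = { +, /, id }; S is not nullable, stop.

{ +, /, id }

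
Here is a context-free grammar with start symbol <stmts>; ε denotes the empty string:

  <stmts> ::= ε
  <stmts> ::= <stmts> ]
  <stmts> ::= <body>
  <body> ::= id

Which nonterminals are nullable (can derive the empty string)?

{ <stmts> }

Directly nullable (have an ε-production): <stmts>.
No other nonterminal has a production whose RHS symbols are all nullable.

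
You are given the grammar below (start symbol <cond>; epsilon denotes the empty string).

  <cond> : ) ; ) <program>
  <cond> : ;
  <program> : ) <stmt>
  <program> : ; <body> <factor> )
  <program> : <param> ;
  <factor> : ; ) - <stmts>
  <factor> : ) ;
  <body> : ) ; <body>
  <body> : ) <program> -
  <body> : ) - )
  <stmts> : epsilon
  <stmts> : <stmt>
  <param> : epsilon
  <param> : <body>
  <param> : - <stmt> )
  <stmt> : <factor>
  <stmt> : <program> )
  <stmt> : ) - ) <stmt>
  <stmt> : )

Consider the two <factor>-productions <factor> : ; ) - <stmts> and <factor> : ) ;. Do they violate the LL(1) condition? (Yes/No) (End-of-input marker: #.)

No

FIRST(; ) - <stmts>) = { ; } and FIRST() ;) = { ) }.
The FIRST sets are disjoint and neither alternative is nullable — no conflict.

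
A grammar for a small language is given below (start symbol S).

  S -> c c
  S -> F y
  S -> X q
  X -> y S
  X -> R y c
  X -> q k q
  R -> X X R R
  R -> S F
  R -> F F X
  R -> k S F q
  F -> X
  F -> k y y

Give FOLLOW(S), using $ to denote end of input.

{ $, c, k, q, y }

S is the start symbol, so $ ∈ FOLLOW(S).
In X -> y S: S is at the end, add FOLLOW(X) = { c, k, q, y }.
In R -> S F: add FIRST(F) = { c, k, q, y }.
In R -> k S F q: add FIRST(F q) = { c, k, q, y }.
Union: FOLLOW(S) = { $, c, k, q, y }.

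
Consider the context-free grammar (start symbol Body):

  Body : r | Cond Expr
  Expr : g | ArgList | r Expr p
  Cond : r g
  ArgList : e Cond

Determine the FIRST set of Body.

Body : r contributes {r}.
From Body : Cond Expr: add FIRST(Cond) = { r }.
Union: FIRST(Body) = { r }.

{ r }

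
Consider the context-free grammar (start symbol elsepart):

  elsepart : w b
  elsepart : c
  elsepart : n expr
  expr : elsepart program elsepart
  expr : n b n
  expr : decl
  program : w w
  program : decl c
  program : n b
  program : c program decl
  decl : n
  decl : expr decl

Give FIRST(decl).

decl : n contributes {n}.
From decl : expr decl: add FIRST(expr) = { c, n, w }.
Union: FIRST(decl) = { c, n, w }.

{ c, n, w }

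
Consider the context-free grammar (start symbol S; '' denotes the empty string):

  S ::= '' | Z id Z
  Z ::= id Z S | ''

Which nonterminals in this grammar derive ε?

Directly nullable (have an ''-production): S, Z.

{ S, Z }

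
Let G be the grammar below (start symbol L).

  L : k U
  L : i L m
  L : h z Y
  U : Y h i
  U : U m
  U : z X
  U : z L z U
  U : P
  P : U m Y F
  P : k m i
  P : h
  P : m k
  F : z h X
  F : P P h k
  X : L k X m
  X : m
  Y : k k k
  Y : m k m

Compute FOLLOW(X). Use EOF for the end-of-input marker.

In U : z X: X is at the end, add FOLLOW(U) = { EOF, k, m, z }.
In F : z h X: X is at the end, add FOLLOW(F) = { EOF, h, k, m, z }.
In X : L k X m: add FIRST(m) = { m }.
Union: FOLLOW(X) = { EOF, h, k, m, z }.

{ EOF, h, k, m, z }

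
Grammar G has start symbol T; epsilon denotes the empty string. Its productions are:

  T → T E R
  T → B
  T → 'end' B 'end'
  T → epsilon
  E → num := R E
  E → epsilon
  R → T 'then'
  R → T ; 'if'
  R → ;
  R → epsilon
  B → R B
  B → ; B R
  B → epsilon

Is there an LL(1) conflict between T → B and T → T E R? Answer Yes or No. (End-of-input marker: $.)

Yes

FIRST(B) = { 'end', 'then', ;, num, epsilon } and FIRST(T E R) = { 'end', 'then', ;, num, epsilon }.
Both contain 'end', so the two alternatives are not disjoint — LL(1) conflict.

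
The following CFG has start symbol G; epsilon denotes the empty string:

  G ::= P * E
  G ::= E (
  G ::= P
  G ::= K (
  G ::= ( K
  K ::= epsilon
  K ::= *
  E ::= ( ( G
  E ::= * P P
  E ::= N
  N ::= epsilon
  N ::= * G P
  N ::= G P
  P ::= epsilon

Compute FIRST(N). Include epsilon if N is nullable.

{ (, *, epsilon }

N ::= epsilon contributes epsilon.
N ::= * G P contributes {*}.
From N ::= G P: G, P nullable, take FIRST(G) ∪ FIRST(P) = { (, * }; also epsilon since the whole RHS is nullable.
Union: FIRST(N) = { (, *, epsilon }.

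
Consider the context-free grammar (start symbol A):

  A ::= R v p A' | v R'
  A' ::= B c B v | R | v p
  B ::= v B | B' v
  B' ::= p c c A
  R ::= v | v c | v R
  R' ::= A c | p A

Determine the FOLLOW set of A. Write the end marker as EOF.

{ EOF, c, v }

A is the start symbol, so EOF ∈ FOLLOW(A).
In B' ::= p c c A: A is at the end, add FOLLOW(B') = { v }.
In R' ::= A c: add FIRST(c) = { c }.
In R' ::= p A: A is at the end, add FOLLOW(R') = { EOF, c, v }.
Union: FOLLOW(A) = { EOF, c, v }.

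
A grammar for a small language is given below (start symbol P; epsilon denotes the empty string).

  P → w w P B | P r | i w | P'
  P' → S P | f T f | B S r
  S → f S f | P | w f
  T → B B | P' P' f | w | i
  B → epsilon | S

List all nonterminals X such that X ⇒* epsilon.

{ B, T }

Directly nullable (have an epsilon-production): B.
T → B B with every symbol nullable, so T is nullable.
No other nonterminal has a production whose RHS symbols are all nullable.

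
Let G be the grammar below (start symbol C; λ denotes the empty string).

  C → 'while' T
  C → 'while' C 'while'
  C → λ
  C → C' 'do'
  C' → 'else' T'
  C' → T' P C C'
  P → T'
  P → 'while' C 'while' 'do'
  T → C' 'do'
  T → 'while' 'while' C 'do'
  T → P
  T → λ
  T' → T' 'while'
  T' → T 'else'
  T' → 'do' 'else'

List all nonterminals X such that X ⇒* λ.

{ C, T }

Directly nullable (have an λ-production): C, T.
No other nonterminal has a production whose RHS symbols are all nullable.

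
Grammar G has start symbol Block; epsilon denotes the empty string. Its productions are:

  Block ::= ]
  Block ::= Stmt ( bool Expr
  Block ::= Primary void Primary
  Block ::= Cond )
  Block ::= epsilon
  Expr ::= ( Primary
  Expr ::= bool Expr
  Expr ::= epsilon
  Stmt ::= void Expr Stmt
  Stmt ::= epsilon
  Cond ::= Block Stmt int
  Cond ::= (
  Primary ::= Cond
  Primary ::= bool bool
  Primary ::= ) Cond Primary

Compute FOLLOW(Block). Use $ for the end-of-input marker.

{ $, int, void }

Block is the start symbol, so $ ∈ FOLLOW(Block).
In Cond ::= Block Stmt int: add FIRST(Stmt int) = { int, void }.
Union: FOLLOW(Block) = { $, int, void }.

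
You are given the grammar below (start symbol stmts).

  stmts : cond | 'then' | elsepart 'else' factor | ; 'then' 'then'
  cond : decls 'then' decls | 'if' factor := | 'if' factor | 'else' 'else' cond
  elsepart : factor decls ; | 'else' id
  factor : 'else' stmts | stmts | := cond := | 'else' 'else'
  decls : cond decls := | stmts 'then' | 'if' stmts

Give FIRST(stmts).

{ 'else', 'if', 'then', :=, ; }

From stmts : cond: add FIRST(cond) = { 'else', 'if', 'then', :=, ; }.
stmts : 'then' contributes {'then'}.
From stmts : elsepart 'else' factor: add FIRST(elsepart) = { 'else', 'if', 'then', :=, ; }.
stmts : ; 'then' 'then' contributes {;}.
Union: FIRST(stmts) = { 'else', 'if', 'then', :=, ; }.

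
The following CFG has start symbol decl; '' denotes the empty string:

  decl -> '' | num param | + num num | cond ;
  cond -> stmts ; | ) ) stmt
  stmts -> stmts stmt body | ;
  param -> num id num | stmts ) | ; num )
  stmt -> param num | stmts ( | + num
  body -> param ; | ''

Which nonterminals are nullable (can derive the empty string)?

{ body, decl }

Directly nullable (have an ''-production): decl, body.
No other nonterminal has a production whose RHS symbols are all nullable.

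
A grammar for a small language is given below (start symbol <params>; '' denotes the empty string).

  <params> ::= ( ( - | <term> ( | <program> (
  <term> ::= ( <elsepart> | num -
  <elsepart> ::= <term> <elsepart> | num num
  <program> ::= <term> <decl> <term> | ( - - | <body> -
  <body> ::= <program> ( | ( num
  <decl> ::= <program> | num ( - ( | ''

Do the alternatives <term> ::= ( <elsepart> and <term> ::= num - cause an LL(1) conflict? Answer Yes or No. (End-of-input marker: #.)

FIRST(( <elsepart>) = { ( } and FIRST(num -) = { num }.
The FIRST sets are disjoint and neither alternative is nullable — no conflict.

No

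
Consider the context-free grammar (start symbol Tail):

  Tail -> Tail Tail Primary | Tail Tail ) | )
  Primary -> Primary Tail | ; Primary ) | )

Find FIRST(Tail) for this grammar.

{ ) }

From Tail -> Tail Tail Primary: add FIRST(Tail) = { ) }.
From Tail -> Tail Tail ): add FIRST(Tail) = { ) }.
Tail -> ) contributes {)}.
Union: FIRST(Tail) = { ) }.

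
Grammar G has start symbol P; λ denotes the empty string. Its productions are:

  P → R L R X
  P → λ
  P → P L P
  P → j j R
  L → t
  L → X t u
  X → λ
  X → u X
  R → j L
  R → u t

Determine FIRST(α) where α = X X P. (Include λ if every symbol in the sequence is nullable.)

{ j, t, u, λ }

Add FIRST(X)\{λ} = { u }; X is nullable, continue.
Add FIRST(X)\{λ} = { u }; X is nullable, continue.
Add FIRST(P)\{λ} = { j, t, u }; P is nullable, continue.
Every symbol is nullable, so include λ.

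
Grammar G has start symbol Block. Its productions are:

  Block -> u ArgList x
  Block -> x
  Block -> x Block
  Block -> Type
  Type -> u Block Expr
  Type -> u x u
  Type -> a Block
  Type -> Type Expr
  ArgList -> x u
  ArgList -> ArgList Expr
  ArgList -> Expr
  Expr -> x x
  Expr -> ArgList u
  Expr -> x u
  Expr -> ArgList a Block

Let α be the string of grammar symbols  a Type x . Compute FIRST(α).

a is a terminal; add {a} and stop.

{ a }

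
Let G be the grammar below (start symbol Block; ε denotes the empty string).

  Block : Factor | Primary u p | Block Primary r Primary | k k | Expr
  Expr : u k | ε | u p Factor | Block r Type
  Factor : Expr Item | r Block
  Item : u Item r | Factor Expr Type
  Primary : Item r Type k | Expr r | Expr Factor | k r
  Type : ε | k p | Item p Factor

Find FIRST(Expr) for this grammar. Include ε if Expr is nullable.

{ k, r, u, ε }

Expr : u k contributes {u}.
Expr : ε contributes ε.
Expr : u p Factor contributes {u}.
From Expr : Block r Type: Block nullable, take FIRST(Block) ∪ {r} = { k, r, u }.
Union: FIRST(Expr) = { k, r, u, ε }.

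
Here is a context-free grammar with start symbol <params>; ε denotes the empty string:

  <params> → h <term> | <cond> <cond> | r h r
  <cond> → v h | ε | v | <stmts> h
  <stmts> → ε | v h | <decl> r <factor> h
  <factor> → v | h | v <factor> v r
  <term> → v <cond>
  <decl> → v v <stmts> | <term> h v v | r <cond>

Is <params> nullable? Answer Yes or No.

Yes

<params> → <cond> <cond> and each of <cond>, <cond> is nullable, so <params> ⇒* ε.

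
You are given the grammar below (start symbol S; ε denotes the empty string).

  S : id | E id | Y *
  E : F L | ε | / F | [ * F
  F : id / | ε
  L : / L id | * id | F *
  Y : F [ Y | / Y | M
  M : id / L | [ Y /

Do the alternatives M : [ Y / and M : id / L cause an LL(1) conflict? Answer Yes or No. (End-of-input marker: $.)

No

FIRST([ Y /) = { [ } and FIRST(id / L) = { id }.
The FIRST sets are disjoint and neither alternative is nullable — no conflict.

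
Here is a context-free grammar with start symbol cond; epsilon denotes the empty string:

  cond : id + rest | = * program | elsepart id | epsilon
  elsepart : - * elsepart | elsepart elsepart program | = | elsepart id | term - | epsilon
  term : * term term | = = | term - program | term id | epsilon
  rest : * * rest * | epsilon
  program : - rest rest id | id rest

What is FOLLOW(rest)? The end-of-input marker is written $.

{ $, *, -, =, id }

In cond : id + rest: rest is at the end, add FOLLOW(cond) = { $ }.
In rest : * * rest *: add FIRST(*) = { * }.
In program : - rest rest id: add FIRST(rest id) = { *, id }.
In program : - rest rest id: add FIRST(id) = { id }.
In program : id rest: rest is at the end, add FOLLOW(program) = { $, *, -, =, id }.
Union: FOLLOW(rest) = { $, *, -, =, id }.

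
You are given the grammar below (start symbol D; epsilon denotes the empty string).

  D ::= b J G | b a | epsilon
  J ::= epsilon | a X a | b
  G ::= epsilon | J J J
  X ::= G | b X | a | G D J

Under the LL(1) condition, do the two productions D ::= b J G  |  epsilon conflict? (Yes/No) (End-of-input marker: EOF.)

FIRST(b J G) = { b } and FIRST(epsilon) = { epsilon }.
The second alternative is nullable and FOLLOW(D) = { EOF, a, b } shares b with FIRST of the first — conflict.

Yes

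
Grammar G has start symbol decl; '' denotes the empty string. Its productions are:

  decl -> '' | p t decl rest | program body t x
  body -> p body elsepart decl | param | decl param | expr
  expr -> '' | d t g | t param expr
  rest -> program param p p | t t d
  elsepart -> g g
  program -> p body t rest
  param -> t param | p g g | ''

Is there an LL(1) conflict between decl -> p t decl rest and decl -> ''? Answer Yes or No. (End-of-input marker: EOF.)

Yes

FIRST(p t decl rest) = { p } and FIRST('') = { '' }.
The second alternative is nullable and FOLLOW(decl) = { EOF, g, p, t } shares p with FIRST of the first — conflict.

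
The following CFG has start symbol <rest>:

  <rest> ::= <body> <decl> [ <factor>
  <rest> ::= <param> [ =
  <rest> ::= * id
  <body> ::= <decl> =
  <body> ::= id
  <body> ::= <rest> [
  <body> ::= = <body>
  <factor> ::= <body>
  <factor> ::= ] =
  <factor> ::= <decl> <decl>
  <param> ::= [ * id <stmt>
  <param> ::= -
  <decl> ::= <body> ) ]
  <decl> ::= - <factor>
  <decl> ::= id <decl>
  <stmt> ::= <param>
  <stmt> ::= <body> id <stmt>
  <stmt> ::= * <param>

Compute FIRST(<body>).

From <body> ::= <decl> =: add FIRST(<decl>) = { *, -, =, [, id }.
<body> ::= id contributes {id}.
From <body> ::= <rest> [: add FIRST(<rest>) = { *, -, =, [, id }.
<body> ::= = <body> contributes {=}.
Union: FIRST(<body>) = { *, -, =, [, id }.

{ *, -, =, [, id }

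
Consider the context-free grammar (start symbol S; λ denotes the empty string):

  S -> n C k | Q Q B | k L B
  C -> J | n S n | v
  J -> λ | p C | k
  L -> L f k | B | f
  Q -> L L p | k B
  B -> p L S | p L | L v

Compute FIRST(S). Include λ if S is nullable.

S -> n C k contributes {n}.
From S -> Q Q B: add FIRST(Q) = { f, k, p }.
S -> k L B contributes {k}.
Union: FIRST(S) = { f, k, n, p }.

{ f, k, n, p }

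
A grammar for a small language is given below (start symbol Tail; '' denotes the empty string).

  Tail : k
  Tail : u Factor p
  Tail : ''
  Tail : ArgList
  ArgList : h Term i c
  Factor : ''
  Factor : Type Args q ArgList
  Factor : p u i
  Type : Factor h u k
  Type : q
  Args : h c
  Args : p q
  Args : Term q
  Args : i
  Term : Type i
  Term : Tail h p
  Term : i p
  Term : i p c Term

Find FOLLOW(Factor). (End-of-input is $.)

In Tail : u Factor p: add FIRST(p) = { p }.
In Type : Factor h u k: add FIRST(h u k) = { h }.
Union: FOLLOW(Factor) = { h, p }.

{ h, p }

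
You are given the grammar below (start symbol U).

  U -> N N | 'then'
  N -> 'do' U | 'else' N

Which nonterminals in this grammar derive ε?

No nonterminal has an empty production or an RHS whose symbols are all nullable.

{ } (none)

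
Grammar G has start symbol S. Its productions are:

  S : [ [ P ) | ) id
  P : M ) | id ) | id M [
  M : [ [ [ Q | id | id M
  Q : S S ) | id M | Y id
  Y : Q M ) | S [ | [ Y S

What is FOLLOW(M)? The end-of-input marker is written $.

In P : M ): add FIRST()) = { ) }.
In P : id M [: add FIRST([) = { [ }.
In M : id M: M is at the end, add FOLLOW(M) = { ), [, id }.
In Q : id M: M is at the end, add FOLLOW(Q) = { ), [, id }.
In Y : Q M ): add FIRST()) = { ) }.
Union: FOLLOW(M) = { ), [, id }.

{ ), [, id }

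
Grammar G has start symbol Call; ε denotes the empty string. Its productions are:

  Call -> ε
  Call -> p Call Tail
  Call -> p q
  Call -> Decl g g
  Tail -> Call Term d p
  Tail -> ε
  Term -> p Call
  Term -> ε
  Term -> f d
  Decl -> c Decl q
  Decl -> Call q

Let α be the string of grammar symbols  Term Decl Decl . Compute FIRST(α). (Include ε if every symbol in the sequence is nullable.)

{ c, f, p, q }

Add FIRST(Term)\{ε} = { f, p }; Term is nullable, continue.
Add FIRST(Decl) = { c, p, q }; Decl is not nullable, stop.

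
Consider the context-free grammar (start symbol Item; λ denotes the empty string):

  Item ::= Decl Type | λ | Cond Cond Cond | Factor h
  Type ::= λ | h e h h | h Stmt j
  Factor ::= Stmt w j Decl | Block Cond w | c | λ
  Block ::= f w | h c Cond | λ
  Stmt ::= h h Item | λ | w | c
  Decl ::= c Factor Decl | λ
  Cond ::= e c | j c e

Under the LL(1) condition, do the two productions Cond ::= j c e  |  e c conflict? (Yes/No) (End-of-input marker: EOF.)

No

FIRST(j c e) = { j } and FIRST(e c) = { e }.
The FIRST sets are disjoint and neither alternative is nullable — no conflict.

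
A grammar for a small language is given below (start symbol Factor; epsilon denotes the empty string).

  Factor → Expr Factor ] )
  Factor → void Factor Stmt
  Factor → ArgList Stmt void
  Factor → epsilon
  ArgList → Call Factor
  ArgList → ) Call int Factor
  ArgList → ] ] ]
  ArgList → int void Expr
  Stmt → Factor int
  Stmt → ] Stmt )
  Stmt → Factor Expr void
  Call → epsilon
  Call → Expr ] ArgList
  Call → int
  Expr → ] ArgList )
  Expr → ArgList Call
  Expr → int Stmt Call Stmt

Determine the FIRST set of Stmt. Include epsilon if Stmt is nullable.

From Stmt → Factor int: Factor nullable, take FIRST(Factor) ∪ {int} = { ), ], int, void }.
Stmt → ] Stmt ) contributes {]}.
From Stmt → Factor Expr void: Factor, Expr nullable, take FIRST(Factor) ∪ FIRST(Expr) ∪ {void} = { ), ], int, void }.
Union: FIRST(Stmt) = { ), ], int, void }.

{ ), ], int, void }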